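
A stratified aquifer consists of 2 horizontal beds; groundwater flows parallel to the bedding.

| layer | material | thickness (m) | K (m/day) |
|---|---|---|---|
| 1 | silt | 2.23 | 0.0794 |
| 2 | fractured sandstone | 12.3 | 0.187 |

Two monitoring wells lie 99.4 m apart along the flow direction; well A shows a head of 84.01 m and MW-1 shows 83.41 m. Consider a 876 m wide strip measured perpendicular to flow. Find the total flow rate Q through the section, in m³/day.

13.1

Flow is parallel to layering, so each bed carries its own Darcy discharge and the transmissivities add.
Σ(K_i·b_i) = 0.0794×2.23 + 0.187×12.3 = 2.477 m²/day.
Hydraulic gradient i = (84.01 − 83.41) / 99.4 = 0.6 / 99.4 = 0.006036.
Q = Σ(K_i·b_i) · W · i = 2.477 × 876 × 0.006036 = 13.10 m³/day.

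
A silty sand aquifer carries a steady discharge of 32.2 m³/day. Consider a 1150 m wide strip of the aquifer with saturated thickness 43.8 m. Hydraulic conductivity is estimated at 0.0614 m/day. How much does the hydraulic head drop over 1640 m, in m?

Cross-sectional area A = 1150 × 43.8 = 50370 m².
From Q = K·A·i, i = Q / (K·A) = 32.2 / (0.06140 × 50370) = 0.01041.
Head loss Δh = i · L = 0.01041 × 1640 = 17.07 m.

17.1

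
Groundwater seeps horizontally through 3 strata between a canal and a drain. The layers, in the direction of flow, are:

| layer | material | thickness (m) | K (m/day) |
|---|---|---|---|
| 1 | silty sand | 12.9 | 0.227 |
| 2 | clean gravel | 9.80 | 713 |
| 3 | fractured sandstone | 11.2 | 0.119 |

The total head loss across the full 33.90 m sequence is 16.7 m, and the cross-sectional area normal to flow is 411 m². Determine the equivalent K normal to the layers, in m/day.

0.225

Flow is perpendicular to layering, so the layers act in series and the equivalent K is the thickness-weighted harmonic mean.
Total thickness L = 12.9 + 9.80 + 11.2 = 33.90 m.
Σ(b_i/K_i) = 12.9/0.227 + 9.80/713 + 11.2/0.119 = 151.0 d.
K_eq = L / Σ(b_i/K_i) = 33.90 / 151.0 = 0.2246 m/day.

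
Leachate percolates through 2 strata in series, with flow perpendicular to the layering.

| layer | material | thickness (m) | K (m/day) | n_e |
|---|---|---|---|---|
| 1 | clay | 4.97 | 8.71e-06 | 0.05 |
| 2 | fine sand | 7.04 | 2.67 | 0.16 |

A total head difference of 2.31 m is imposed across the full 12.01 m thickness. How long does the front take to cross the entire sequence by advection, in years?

With flow normal to the layers, continuity requires the same specific discharge q through every layer.
Σ(b_i/K_i) = 4.97/8.71e-06 + 7.04/2.67 = 5.706e+05 d.
q = Δh / Σ(b_i/K_i) = 2.31 / 5.706e+05 = 4.048e-06 m/day.
In each layer the seepage velocity is v_i = q/n_i, so the layer transit time is t_i = b_i·n_i / q:
  layer 1 (clay): t_1 = 4.97 × 0.05 / 4.048e-06 = 61384 d
  layer 2 (fine sand): t_2 = 7.04 × 0.16 / 4.048e-06 = 2.782e+05 d
Total t = Σ t_i = 3.396e+05 days = 929.8 years.

930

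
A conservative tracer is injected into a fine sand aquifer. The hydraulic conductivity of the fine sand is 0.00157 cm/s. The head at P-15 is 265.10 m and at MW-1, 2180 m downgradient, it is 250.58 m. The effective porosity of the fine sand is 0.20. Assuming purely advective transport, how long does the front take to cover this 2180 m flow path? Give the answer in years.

Convert K: 0.00157 cm/s × 864 = 1.356 m/day.
Hydraulic gradient i = (265.10 − 250.58) / 2180 = 14.52 / 2180 = 0.006661.
Darcy flux q = K · i = 1.356 × 0.006661 = 0.009035 m/day.
Seepage velocity v = q / n_e = 0.009035 / 0.20 = 0.04517 m/day.
Travel time t = L / v = 2180 / 0.04517 = 48257 days = 132.1 years.

132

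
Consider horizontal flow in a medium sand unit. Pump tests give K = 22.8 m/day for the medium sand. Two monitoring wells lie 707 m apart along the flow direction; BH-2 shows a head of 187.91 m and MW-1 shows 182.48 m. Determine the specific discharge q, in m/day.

0.175

Hydraulic gradient i = (187.91 − 182.48) / 707 = 5.43 / 707 = 0.007680.
Specific discharge q = K · i = 22.80 × 0.007680 = 0.1751 m/day.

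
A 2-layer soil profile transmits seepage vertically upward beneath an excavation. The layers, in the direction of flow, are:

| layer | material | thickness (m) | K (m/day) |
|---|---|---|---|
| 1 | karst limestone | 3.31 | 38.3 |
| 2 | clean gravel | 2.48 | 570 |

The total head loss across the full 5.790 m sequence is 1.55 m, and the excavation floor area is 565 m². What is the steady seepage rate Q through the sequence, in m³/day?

9650

Flow is perpendicular to layering, so the layers act in series and the equivalent K is the thickness-weighted harmonic mean.
Total thickness L = 3.31 + 2.48 = 5.790 m.
Σ(b_i/K_i) = 3.31/38.3 + 2.48/570 = 0.09077 d.
K_eq = L / Σ(b_i/K_i) = 5.790 / 0.09077 = 63.78 m/day.
Q = K_eq · A · (Δh/L) = 63.78 × 565 × (1.55/5.790) = 9648 m³/day.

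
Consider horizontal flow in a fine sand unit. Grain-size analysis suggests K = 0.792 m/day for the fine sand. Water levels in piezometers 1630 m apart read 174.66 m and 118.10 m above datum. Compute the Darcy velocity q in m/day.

Hydraulic gradient i = (174.66 − 118.10) / 1630 = 56.56 / 1630 = 0.03470.
Specific discharge q = K · i = 0.7920 × 0.03470 = 0.02748 m/day.

0.0275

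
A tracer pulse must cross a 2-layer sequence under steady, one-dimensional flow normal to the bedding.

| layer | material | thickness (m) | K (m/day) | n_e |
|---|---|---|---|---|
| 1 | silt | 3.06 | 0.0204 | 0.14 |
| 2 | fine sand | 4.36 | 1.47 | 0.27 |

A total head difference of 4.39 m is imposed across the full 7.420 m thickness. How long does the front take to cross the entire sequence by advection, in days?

With flow normal to the layers, continuity requires the same specific discharge q through every layer.
Σ(b_i/K_i) = 3.06/0.0204 + 4.36/1.47 = 153.0 d.
q = Δh / Σ(b_i/K_i) = 4.39 / 153.0 = 0.02870 m/day.
In each layer the seepage velocity is v_i = q/n_i, so the layer transit time is t_i = b_i·n_i / q:
  layer 1 (silt): t_1 = 3.06 × 0.14 / 0.02870 = 14.93 d
  layer 2 (fine sand): t_2 = 4.36 × 0.27 / 0.02870 = 41.02 d
Total t = Σ t_i = 55.95 days.

55.9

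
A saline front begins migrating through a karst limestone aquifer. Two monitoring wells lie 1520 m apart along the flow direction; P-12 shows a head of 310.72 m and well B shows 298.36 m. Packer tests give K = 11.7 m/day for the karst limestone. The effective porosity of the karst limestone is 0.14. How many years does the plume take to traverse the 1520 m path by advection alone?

6.12

Hydraulic gradient i = (310.72 − 298.36) / 1520 = 12.36 / 1520 = 0.008132.
Darcy flux q = K · i = 11.70 × 0.008132 = 0.09514 m/day.
Seepage velocity v = q / n_e = 0.09514 / 0.14 = 0.6796 m/day.
Travel time t = L / v = 1520 / 0.6796 = 2237 days = 6.124 years.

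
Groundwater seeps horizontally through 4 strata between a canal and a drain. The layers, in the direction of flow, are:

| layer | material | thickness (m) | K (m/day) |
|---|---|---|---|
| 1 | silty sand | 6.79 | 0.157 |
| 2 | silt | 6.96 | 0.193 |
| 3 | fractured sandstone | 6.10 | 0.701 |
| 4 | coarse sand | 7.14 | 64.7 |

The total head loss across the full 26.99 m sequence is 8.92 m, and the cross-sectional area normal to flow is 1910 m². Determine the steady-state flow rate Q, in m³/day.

193

Flow is perpendicular to layering, so the layers act in series and the equivalent K is the thickness-weighted harmonic mean.
Total thickness L = 6.79 + 6.96 + 6.10 + 7.14 = 26.99 m.
Σ(b_i/K_i) = 6.79/0.157 + 6.96/0.193 + 6.10/0.701 + 7.14/64.7 = 88.12 d.
K_eq = L / Σ(b_i/K_i) = 26.99 / 88.12 = 0.3063 m/day.
Q = K_eq · A · (Δh/L) = 0.3063 × 1910 × (8.92/26.99) = 193.3 m³/day.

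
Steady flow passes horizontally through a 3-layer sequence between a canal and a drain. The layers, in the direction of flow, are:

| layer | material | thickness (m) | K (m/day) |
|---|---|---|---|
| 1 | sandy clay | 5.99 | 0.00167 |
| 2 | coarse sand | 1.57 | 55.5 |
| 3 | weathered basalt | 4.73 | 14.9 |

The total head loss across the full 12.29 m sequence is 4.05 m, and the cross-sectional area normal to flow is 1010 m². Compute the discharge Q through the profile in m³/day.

Flow is perpendicular to layering, so the layers act in series and the equivalent K is the thickness-weighted harmonic mean.
Total thickness L = 5.99 + 1.57 + 4.73 = 12.29 m.
Σ(b_i/K_i) = 5.99/0.00167 + 1.57/55.5 + 4.73/14.9 = 3587 d.
K_eq = L / Σ(b_i/K_i) = 12.29 / 3587 = 0.003426 m/day.
Q = K_eq · A · (Δh/L) = 0.003426 × 1010 × (4.05/12.29) = 1.140 m³/day.

1.14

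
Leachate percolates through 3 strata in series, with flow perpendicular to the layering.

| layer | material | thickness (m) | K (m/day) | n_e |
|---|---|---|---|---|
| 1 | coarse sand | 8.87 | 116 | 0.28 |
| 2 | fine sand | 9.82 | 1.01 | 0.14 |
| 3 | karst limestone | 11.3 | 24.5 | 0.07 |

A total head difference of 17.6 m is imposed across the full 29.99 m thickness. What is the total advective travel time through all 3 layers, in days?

With flow normal to the layers, continuity requires the same specific discharge q through every layer.
Σ(b_i/K_i) = 8.87/116 + 9.82/1.01 + 11.3/24.5 = 10.26 d.
q = Δh / Σ(b_i/K_i) = 17.6 / 10.26 = 1.715 m/day.
In each layer the seepage velocity is v_i = q/n_i, so the layer transit time is t_i = b_i·n_i / q:
  layer 1 (coarse sand): t_1 = 8.87 × 0.28 / 1.715 = 1.448 d
  layer 2 (fine sand): t_2 = 9.82 × 0.14 / 1.715 = 0.8015 d
  layer 3 (karst limestone): t_3 = 11.3 × 0.07 / 1.715 = 0.4611 d
Total t = Σ t_i = 2.711 days.

2.71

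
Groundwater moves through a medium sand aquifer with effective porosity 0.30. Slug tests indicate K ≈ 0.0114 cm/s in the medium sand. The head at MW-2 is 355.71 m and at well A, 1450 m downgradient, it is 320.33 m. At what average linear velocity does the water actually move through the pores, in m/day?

0.801

Convert K: 0.0114 cm/s × 864 = 9.850 m/day.
Hydraulic gradient i = (355.71 − 320.33) / 1450 = 35.38 / 1450 = 0.02440.
Darcy flux q = K · i = 9.850 × 0.02440 = 0.2403 m/day.
Seepage velocity v = q / n_e = 0.2403 / 0.30 = 0.8011 m/day.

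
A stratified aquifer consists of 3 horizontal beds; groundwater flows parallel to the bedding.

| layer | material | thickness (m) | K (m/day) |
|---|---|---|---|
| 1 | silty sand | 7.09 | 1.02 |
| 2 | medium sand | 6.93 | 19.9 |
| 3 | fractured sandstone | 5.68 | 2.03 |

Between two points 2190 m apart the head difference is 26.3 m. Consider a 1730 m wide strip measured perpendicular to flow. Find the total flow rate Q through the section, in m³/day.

Flow is parallel to layering, so each bed carries its own Darcy discharge and the transmissivities add.
Σ(K_i·b_i) = 1.02×7.09 + 19.9×6.93 + 2.03×5.68 = 156.7 m²/day.
Hydraulic gradient i = Δh / L = 26.3 / 2190 = 0.01201.
Q = Σ(K_i·b_i) · W · i = 156.7 × 1730 × 0.01201 = 3255 m³/day.

3250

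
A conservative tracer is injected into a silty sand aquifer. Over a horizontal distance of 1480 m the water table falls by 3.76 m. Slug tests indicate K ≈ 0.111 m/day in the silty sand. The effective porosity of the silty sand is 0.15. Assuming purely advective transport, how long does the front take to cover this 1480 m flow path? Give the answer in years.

Hydraulic gradient i = Δh / L = 3.76 / 1480 = 0.002541.
Darcy flux q = K · i = 0.1110 × 0.002541 = 0.0002820 m/day.
Seepage velocity v = q / n_e = 0.0002820 / 0.15 = 0.001880 m/day.
Travel time t = L / v = 1480 / 0.001880 = 7.872e+05 days = 2155 years.

2160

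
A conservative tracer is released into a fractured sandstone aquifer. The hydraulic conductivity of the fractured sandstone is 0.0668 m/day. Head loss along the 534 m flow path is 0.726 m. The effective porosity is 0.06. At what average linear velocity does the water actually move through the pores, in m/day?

Hydraulic gradient i = Δh / L = 0.726 / 534 = 0.001360.
Darcy flux q = K · i = 0.06680 × 0.001360 = 9.082e-05 m/day.
Seepage velocity v = q / n_e = 9.082e-05 / 0.06 = 0.001514 m/day.

0.00151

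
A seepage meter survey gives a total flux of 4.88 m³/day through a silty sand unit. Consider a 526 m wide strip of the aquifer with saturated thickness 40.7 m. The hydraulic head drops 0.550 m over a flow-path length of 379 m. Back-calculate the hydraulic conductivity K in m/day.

Cross-sectional area A = 526 × 40.7 = 21408 m².
Hydraulic gradient i = Δh / L = 0.550 / 379 = 0.001451.
From Q = K·A·i, K = Q / (A·i) = 4.88 / (21408 × 0.001451) = 0.1571 m/day.

0.157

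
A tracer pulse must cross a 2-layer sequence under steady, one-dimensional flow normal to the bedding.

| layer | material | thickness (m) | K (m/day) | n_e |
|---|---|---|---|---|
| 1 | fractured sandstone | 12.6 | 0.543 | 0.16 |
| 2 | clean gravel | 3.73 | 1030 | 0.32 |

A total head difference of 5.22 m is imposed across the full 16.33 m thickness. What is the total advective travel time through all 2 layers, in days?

14.3

With flow normal to the layers, continuity requires the same specific discharge q through every layer.
Σ(b_i/K_i) = 12.6/0.543 + 3.73/1030 = 23.21 d.
q = Δh / Σ(b_i/K_i) = 5.22 / 23.21 = 0.2249 m/day.
In each layer the seepage velocity is v_i = q/n_i, so the layer transit time is t_i = b_i·n_i / q:
  layer 1 (fractured sandstone): t_1 = 12.6 × 0.16 / 0.2249 = 8.963 d
  layer 2 (clean gravel): t_2 = 3.73 × 0.32 / 0.2249 = 5.307 d
Total t = Σ t_i = 14.27 days.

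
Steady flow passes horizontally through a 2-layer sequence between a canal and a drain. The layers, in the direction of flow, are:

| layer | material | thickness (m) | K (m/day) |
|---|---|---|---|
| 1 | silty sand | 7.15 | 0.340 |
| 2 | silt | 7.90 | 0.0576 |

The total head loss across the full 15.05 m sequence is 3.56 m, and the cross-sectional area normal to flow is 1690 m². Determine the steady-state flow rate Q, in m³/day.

Flow is perpendicular to layering, so the layers act in series and the equivalent K is the thickness-weighted harmonic mean.
Total thickness L = 7.15 + 7.90 = 15.05 m.
Σ(b_i/K_i) = 7.15/0.340 + 7.90/0.0576 = 158.2 d.
K_eq = L / Σ(b_i/K_i) = 15.05 / 158.2 = 0.09514 m/day.
Q = K_eq · A · (Δh/L) = 0.09514 × 1690 × (3.56/15.05) = 38.03 m³/day.

38.0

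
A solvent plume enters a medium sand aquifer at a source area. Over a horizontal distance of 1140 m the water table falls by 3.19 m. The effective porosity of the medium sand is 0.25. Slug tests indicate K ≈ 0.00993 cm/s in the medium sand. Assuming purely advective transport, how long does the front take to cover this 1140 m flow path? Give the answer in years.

32.5

Convert K: 0.00993 cm/s × 864 = 8.580 m/day.
Hydraulic gradient i = Δh / L = 3.19 / 1140 = 0.002798.
Darcy flux q = K · i = 8.580 × 0.002798 = 0.02401 m/day.
Seepage velocity v = q / n_e = 0.02401 / 0.25 = 0.09603 m/day.
Travel time t = L / v = 1140 / 0.09603 = 11871 days = 32.50 years.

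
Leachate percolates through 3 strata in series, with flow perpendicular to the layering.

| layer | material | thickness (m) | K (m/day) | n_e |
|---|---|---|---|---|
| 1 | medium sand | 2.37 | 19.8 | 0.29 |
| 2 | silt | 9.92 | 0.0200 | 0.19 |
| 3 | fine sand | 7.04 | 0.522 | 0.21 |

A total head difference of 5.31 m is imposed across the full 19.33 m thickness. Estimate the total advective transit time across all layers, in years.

With flow normal to the layers, continuity requires the same specific discharge q through every layer.
Σ(b_i/K_i) = 2.37/19.8 + 9.92/0.0200 + 7.04/0.522 = 509.6 d.
q = Δh / Σ(b_i/K_i) = 5.31 / 509.6 = 0.01042 m/day.
In each layer the seepage velocity is v_i = q/n_i, so the layer transit time is t_i = b_i·n_i / q:
  layer 1 (medium sand): t_1 = 2.37 × 0.29 / 0.01042 = 65.96 d
  layer 2 (silt): t_2 = 9.92 × 0.19 / 0.01042 = 180.9 d
  layer 3 (fine sand): t_3 = 7.04 × 0.21 / 0.01042 = 141.9 d
Total t = Σ t_i = 388.7 days = 1.064 years.

1.06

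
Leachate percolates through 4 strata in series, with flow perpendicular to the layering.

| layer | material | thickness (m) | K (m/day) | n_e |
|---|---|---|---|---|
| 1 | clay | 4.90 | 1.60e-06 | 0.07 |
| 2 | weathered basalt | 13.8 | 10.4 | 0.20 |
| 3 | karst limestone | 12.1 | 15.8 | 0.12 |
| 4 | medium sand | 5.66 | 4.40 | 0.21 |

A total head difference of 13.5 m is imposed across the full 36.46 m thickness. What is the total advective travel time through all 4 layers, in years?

3570

With flow normal to the layers, continuity requires the same specific discharge q through every layer.
Σ(b_i/K_i) = 4.90/1.60e-06 + 13.8/10.4 + 12.1/15.8 + 5.66/4.40 = 3.063e+06 d.
q = Δh / Σ(b_i/K_i) = 13.5 / 3.063e+06 = 4.408e-06 m/day.
In each layer the seepage velocity is v_i = q/n_i, so the layer transit time is t_i = b_i·n_i / q:
  layer 1 (clay): t_1 = 4.90 × 0.07 / 4.408e-06 = 77810 d
  layer 2 (weathered basalt): t_2 = 13.8 × 0.20 / 4.408e-06 = 6.261e+05 d
  layer 3 (karst limestone): t_3 = 12.1 × 0.12 / 4.408e-06 = 3.294e+05 d
  layer 4 (medium sand): t_4 = 5.66 × 0.21 / 4.408e-06 = 2.696e+05 d
Total t = Σ t_i = 1.303e+06 days = 3567 years.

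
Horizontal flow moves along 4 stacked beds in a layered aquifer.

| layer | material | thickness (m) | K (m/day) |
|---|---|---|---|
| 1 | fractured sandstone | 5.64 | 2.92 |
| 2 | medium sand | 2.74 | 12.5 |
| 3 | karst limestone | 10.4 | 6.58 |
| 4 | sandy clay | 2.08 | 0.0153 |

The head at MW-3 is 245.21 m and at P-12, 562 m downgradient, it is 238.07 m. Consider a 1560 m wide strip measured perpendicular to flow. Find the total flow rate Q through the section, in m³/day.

Flow is parallel to layering, so each bed carries its own Darcy discharge and the transmissivities add.
Σ(K_i·b_i) = 2.92×5.64 + 12.5×2.74 + 6.58×10.4 + 0.0153×2.08 = 119.2 m²/day.
Hydraulic gradient i = (245.21 − 238.07) / 562 = 7.14 / 562 = 0.01270.
Q = Σ(K_i·b_i) · W · i = 119.2 × 1560 × 0.01270 = 2362 m³/day.

2360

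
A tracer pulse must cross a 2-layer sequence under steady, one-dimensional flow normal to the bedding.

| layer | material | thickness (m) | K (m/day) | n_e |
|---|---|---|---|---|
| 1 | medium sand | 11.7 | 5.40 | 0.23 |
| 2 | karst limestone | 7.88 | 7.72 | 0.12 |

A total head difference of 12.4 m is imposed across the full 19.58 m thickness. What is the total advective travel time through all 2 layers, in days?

With flow normal to the layers, continuity requires the same specific discharge q through every layer.
Σ(b_i/K_i) = 11.7/5.40 + 7.88/7.72 = 3.187 d.
q = Δh / Σ(b_i/K_i) = 12.4 / 3.187 = 3.890 m/day.
In each layer the seepage velocity is v_i = q/n_i, so the layer transit time is t_i = b_i·n_i / q:
  layer 1 (medium sand): t_1 = 11.7 × 0.23 / 3.890 = 0.6917 d
  layer 2 (karst limestone): t_2 = 7.88 × 0.12 / 3.890 = 0.2431 d
Total t = Σ t_i = 0.9348 days.

0.935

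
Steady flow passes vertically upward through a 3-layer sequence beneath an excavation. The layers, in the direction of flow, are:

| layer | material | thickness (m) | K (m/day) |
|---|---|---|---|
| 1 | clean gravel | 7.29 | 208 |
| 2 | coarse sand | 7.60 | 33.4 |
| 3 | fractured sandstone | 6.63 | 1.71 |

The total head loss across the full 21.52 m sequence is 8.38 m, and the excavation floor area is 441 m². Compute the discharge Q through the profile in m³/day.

Flow is perpendicular to layering, so the layers act in series and the equivalent K is the thickness-weighted harmonic mean.
Total thickness L = 7.29 + 7.60 + 6.63 = 21.52 m.
Σ(b_i/K_i) = 7.29/208 + 7.60/33.4 + 6.63/1.71 = 4.140 d.
K_eq = L / Σ(b_i/K_i) = 21.52 / 4.140 = 5.198 m/day.
Q = K_eq · A · (Δh/L) = 5.198 × 441 × (8.38/21.52) = 892.7 m³/day.

893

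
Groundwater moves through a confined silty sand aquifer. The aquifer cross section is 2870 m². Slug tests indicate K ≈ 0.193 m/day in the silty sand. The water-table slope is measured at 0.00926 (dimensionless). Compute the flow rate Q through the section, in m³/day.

5.13

Hydraulic gradient i = 0.00926.
Darcy's law: Q = K · A · i = 0.1930 × 2870 × 0.009260 = 5.129 m³/day.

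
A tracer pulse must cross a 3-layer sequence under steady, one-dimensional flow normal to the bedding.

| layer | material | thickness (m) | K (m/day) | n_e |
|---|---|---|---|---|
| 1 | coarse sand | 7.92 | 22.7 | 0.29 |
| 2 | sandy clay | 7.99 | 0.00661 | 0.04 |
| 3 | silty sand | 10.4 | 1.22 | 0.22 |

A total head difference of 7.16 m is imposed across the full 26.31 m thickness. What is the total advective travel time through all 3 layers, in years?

With flow normal to the layers, continuity requires the same specific discharge q through every layer.
Σ(b_i/K_i) = 7.92/22.7 + 7.99/0.00661 + 10.4/1.22 = 1218 d.
q = Δh / Σ(b_i/K_i) = 7.16 / 1218 = 0.005880 m/day.
In each layer the seepage velocity is v_i = q/n_i, so the layer transit time is t_i = b_i·n_i / q:
  layer 1 (coarse sand): t_1 = 7.92 × 0.29 / 0.005880 = 390.6 d
  layer 2 (sandy clay): t_2 = 7.99 × 0.04 / 0.005880 = 54.35 d
  layer 3 (silty sand): t_3 = 10.4 × 0.22 / 0.005880 = 389.1 d
Total t = Σ t_i = 834.1 days = 2.284 years.

2.28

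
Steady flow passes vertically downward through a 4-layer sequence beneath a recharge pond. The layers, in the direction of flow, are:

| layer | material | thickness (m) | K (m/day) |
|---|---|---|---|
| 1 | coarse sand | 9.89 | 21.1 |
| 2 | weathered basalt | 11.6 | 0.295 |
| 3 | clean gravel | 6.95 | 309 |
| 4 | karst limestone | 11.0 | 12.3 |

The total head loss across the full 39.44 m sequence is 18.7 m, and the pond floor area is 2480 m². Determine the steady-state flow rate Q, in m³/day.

1140

Flow is perpendicular to layering, so the layers act in series and the equivalent K is the thickness-weighted harmonic mean.
Total thickness L = 9.89 + 11.6 + 6.95 + 11.0 = 39.44 m.
Σ(b_i/K_i) = 9.89/21.1 + 11.6/0.295 + 6.95/309 + 11.0/12.3 = 40.71 d.
K_eq = L / Σ(b_i/K_i) = 39.44 / 40.71 = 0.9689 m/day.
Q = K_eq · A · (Δh/L) = 0.9689 × 2480 × (18.7/39.44) = 1139 m³/day.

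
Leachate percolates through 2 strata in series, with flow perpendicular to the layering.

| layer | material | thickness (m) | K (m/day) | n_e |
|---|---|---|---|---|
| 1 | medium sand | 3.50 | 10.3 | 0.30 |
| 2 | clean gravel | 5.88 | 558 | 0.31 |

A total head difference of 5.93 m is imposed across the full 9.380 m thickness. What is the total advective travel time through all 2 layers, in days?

0.170

With flow normal to the layers, continuity requires the same specific discharge q through every layer.
Σ(b_i/K_i) = 3.50/10.3 + 5.88/558 = 0.3503 d.
q = Δh / Σ(b_i/K_i) = 5.93 / 0.3503 = 16.93 m/day.
In each layer the seepage velocity is v_i = q/n_i, so the layer transit time is t_i = b_i·n_i / q:
  layer 1 (medium sand): t_1 = 3.50 × 0.30 / 16.93 = 0.06203 d
  layer 2 (clean gravel): t_2 = 5.88 × 0.31 / 16.93 = 0.1077 d
Total t = Σ t_i = 0.1697 days.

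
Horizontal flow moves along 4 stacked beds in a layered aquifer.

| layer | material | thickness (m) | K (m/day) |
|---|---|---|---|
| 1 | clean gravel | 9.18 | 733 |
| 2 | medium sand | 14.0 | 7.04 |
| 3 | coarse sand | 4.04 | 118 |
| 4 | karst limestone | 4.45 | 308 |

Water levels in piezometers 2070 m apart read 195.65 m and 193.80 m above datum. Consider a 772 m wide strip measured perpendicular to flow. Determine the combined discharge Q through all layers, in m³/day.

Flow is parallel to layering, so each bed carries its own Darcy discharge and the transmissivities add.
Σ(K_i·b_i) = 733×9.18 + 7.04×14.0 + 118×4.04 + 308×4.45 = 8675 m²/day.
Hydraulic gradient i = (195.65 − 193.80) / 2070 = 1.85 / 2070 = 0.0008937.
Q = Σ(K_i·b_i) · W · i = 8675 × 772 × 0.0008937 = 5985 m³/day.

5990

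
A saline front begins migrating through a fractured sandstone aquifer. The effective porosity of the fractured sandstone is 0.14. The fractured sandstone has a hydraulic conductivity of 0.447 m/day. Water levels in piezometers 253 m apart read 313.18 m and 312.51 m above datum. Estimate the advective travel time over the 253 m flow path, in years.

81.9

Hydraulic gradient i = (313.18 − 312.51) / 253 = 0.67 / 253 = 0.002648.
Darcy flux q = K · i = 0.4470 × 0.002648 = 0.001184 m/day.
Seepage velocity v = q / n_e = 0.001184 / 0.14 = 0.008455 m/day.
Travel time t = L / v = 253 / 0.008455 = 29922 days = 81.92 years.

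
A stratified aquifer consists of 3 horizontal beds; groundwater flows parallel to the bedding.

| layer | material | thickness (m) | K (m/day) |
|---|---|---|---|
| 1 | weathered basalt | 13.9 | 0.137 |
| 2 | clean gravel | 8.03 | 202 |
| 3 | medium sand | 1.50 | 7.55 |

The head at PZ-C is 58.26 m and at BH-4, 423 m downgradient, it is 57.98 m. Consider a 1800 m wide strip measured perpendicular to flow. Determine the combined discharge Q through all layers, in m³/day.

1950

Flow is parallel to layering, so each bed carries its own Darcy discharge and the transmissivities add.
Σ(K_i·b_i) = 0.137×13.9 + 202×8.03 + 7.55×1.50 = 1635 m²/day.
Hydraulic gradient i = (58.26 − 57.98) / 423 = 0.28 / 423 = 0.0006619.
Q = Σ(K_i·b_i) · W · i = 1635 × 1800 × 0.0006619 = 1948 m³/day.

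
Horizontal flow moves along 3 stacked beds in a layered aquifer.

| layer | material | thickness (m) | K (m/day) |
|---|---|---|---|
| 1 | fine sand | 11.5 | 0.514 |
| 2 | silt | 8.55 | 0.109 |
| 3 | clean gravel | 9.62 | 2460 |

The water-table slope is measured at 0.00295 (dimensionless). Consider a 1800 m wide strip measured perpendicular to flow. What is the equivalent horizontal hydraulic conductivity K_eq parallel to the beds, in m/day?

798

Flow is parallel to layering, so each bed carries its own Darcy discharge and the transmissivities add.
Σ(K_i·b_i) = 0.514×11.5 + 0.109×8.55 + 2460×9.62 = 23672 m²/day.
Total thickness b = 29.67 m, so K_eq = Σ(K_i·b_i)/b = 797.8 m/day.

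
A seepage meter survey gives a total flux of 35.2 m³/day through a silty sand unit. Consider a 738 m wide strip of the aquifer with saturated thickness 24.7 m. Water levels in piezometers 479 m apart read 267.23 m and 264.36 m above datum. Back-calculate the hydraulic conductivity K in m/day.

Cross-sectional area A = 738 × 24.7 = 18229 m².
Hydraulic gradient i = (267.23 − 264.36) / 479 = 2.87 / 479 = 0.005992.
From Q = K·A·i, K = Q / (A·i) = 35.2 / (18229 × 0.005992) = 0.3223 m/day.

0.322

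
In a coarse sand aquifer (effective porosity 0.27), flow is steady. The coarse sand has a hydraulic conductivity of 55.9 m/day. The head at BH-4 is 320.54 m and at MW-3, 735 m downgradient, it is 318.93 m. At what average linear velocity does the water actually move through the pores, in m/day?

Hydraulic gradient i = (320.54 − 318.93) / 735 = 1.61 / 735 = 0.002190.
Darcy flux q = K · i = 55.90 × 0.002190 = 0.1224 m/day.
Seepage velocity v = q / n_e = 0.1224 / 0.27 = 0.4535 m/day.

0.454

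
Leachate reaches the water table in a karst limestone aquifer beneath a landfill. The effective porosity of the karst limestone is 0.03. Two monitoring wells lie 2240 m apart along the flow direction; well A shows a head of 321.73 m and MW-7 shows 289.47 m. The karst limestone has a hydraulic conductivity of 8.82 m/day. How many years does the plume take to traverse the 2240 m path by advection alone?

Hydraulic gradient i = (321.73 − 289.47) / 2240 = 32.26 / 2240 = 0.01440.
Darcy flux q = K · i = 8.820 × 0.01440 = 0.1270 m/day.
Seepage velocity v = q / n_e = 0.1270 / 0.03 = 4.234 m/day.
Travel time t = L / v = 2240 / 4.234 = 529.0 days = 1.448 years.

1.45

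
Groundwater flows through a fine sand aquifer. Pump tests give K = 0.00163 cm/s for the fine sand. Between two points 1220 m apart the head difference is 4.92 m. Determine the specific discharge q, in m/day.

Convert K: 0.00163 cm/s × 864 = 1.408 m/day.
Hydraulic gradient i = Δh / L = 4.92 / 1220 = 0.004033.
Specific discharge q = K · i = 1.408 × 0.004033 = 0.005679 m/day.

0.00568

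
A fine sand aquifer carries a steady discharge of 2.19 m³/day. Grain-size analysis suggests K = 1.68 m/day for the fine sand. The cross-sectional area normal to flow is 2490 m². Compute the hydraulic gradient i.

0.000524

From Q = K·A·i, i = Q / (K·A) = 2.19 / (1.680 × 2490) = 0.0005235.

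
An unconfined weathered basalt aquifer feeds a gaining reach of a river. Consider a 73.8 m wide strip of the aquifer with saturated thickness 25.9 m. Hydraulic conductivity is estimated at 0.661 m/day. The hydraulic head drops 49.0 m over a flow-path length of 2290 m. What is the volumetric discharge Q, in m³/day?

Cross-sectional area A = 73.8 × 25.9 = 1911 m².
Hydraulic gradient i = Δh / L = 49.0 / 2290 = 0.02140.
Darcy's law: Q = K · A · i = 0.6610 × 1911 × 0.02140 = 27.03 m³/day.

27.0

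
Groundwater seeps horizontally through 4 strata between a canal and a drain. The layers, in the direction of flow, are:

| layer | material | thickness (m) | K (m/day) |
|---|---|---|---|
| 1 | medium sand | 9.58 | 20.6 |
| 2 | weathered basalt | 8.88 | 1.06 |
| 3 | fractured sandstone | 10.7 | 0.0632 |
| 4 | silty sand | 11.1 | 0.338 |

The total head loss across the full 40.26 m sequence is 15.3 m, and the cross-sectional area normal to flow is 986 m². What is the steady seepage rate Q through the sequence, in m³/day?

Flow is perpendicular to layering, so the layers act in series and the equivalent K is the thickness-weighted harmonic mean.
Total thickness L = 9.58 + 8.88 + 10.7 + 11.1 = 40.26 m.
Σ(b_i/K_i) = 9.58/20.6 + 8.88/1.06 + 10.7/0.0632 + 11.1/0.338 = 211.0 d.
K_eq = L / Σ(b_i/K_i) = 40.26 / 211.0 = 0.1908 m/day.
Q = K_eq · A · (Δh/L) = 0.1908 × 986 × (15.3/40.26) = 71.50 m³/day.

71.5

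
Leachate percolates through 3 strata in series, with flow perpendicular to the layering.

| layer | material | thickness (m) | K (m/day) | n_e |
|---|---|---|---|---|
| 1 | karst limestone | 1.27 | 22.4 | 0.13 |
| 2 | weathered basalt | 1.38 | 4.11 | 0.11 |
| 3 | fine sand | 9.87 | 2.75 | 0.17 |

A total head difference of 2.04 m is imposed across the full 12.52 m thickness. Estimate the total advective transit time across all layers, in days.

With flow normal to the layers, continuity requires the same specific discharge q through every layer.
Σ(b_i/K_i) = 1.27/22.4 + 1.38/4.11 + 9.87/2.75 = 3.982 d.
q = Δh / Σ(b_i/K_i) = 2.04 / 3.982 = 0.5124 m/day.
In each layer the seepage velocity is v_i = q/n_i, so the layer transit time is t_i = b_i·n_i / q:
  layer 1 (karst limestone): t_1 = 1.27 × 0.13 / 0.5124 = 0.3222 d
  layer 2 (weathered basalt): t_2 = 1.38 × 0.11 / 0.5124 = 0.2963 d
  layer 3 (fine sand): t_3 = 9.87 × 0.17 / 0.5124 = 3.275 d
Total t = Σ t_i = 3.893 days.

3.89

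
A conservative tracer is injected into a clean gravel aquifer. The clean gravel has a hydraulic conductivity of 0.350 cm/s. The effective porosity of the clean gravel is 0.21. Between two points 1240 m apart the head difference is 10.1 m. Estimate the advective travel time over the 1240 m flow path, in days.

Convert K: 0.350 cm/s × 864 = 302.4 m/day.
Hydraulic gradient i = Δh / L = 10.1 / 1240 = 0.008145.
Darcy flux q = K · i = 302.4 × 0.008145 = 2.463 m/day.
Seepage velocity v = q / n_e = 2.463 / 0.21 = 11.73 m/day.
Travel time t = L / v = 1240 / 11.73 = 105.7 days.

106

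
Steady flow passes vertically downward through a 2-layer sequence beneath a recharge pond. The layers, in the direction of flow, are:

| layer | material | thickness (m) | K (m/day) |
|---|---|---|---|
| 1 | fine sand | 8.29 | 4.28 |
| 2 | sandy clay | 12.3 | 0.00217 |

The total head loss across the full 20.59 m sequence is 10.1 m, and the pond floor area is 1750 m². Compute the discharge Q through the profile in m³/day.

Flow is perpendicular to layering, so the layers act in series and the equivalent K is the thickness-weighted harmonic mean.
Total thickness L = 8.29 + 12.3 = 20.59 m.
Σ(b_i/K_i) = 8.29/4.28 + 12.3/0.00217 = 5670 d.
K_eq = L / Σ(b_i/K_i) = 20.59 / 5670 = 0.003631 m/day.
Q = K_eq · A · (Δh/L) = 0.003631 × 1750 × (10.1/20.59) = 3.117 m³/day.

3.12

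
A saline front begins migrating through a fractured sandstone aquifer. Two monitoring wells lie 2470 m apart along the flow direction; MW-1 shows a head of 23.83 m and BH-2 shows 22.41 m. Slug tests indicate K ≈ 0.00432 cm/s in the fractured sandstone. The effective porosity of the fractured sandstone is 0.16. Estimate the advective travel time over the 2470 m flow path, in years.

504

Convert K: 0.00432 cm/s × 864 = 3.732 m/day.
Hydraulic gradient i = (23.83 − 22.41) / 2470 = 1.42 / 2470 = 0.0005749.
Darcy flux q = K · i = 3.732 × 0.0005749 = 0.002146 m/day.
Seepage velocity v = q / n_e = 0.002146 / 0.16 = 0.01341 m/day.
Travel time t = L / v = 2470 / 0.01341 = 1.842e+05 days = 504.2 years.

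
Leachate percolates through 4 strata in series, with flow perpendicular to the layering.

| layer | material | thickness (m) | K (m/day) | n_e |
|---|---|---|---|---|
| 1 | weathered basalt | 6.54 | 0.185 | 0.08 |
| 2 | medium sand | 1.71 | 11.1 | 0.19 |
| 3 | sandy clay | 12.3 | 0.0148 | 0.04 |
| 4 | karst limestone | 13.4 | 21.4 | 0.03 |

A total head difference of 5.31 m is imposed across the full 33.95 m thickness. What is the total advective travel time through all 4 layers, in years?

0.779

With flow normal to the layers, continuity requires the same specific discharge q through every layer.
Σ(b_i/K_i) = 6.54/0.185 + 1.71/11.1 + 12.3/0.0148 + 13.4/21.4 = 867.2 d.
q = Δh / Σ(b_i/K_i) = 5.31 / 867.2 = 0.006123 m/day.
In each layer the seepage velocity is v_i = q/n_i, so the layer transit time is t_i = b_i·n_i / q:
  layer 1 (weathered basalt): t_1 = 6.54 × 0.08 / 0.006123 = 85.45 d
  layer 2 (medium sand): t_2 = 1.71 × 0.19 / 0.006123 = 53.06 d
  layer 3 (sandy clay): t_3 = 12.3 × 0.04 / 0.006123 = 80.35 d
  layer 4 (karst limestone): t_4 = 13.4 × 0.03 / 0.006123 = 65.65 d
Total t = Σ t_i = 284.5 days = 0.7790 years.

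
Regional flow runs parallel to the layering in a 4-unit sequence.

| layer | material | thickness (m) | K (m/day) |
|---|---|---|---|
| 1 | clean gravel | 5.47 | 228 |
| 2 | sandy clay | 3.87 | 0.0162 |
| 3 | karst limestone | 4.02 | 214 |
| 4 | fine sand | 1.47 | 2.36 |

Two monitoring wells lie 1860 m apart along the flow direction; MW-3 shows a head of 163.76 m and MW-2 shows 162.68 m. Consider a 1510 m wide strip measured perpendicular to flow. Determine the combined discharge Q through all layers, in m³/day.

1850

Flow is parallel to layering, so each bed carries its own Darcy discharge and the transmissivities add.
Σ(K_i·b_i) = 228×5.47 + 0.0162×3.87 + 214×4.02 + 2.36×1.47 = 2111 m²/day.
Hydraulic gradient i = (163.76 − 162.68) / 1860 = 1.08 / 1860 = 0.0005806.
Q = Σ(K_i·b_i) · W · i = 2111 × 1510 × 0.0005806 = 1851 m³/day.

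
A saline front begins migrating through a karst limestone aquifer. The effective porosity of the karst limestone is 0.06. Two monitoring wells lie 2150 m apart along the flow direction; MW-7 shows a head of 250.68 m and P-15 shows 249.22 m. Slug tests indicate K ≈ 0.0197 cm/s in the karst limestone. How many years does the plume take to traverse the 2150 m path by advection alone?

30.6

Convert K: 0.0197 cm/s × 864 = 17.02 m/day.
Hydraulic gradient i = (250.68 − 249.22) / 2150 = 1.46 / 2150 = 0.0006791.
Darcy flux q = K · i = 17.02 × 0.0006791 = 0.01156 m/day.
Seepage velocity v = q / n_e = 0.01156 / 0.06 = 0.1926 m/day.
Travel time t = L / v = 2150 / 0.1926 = 11161 days = 30.56 years.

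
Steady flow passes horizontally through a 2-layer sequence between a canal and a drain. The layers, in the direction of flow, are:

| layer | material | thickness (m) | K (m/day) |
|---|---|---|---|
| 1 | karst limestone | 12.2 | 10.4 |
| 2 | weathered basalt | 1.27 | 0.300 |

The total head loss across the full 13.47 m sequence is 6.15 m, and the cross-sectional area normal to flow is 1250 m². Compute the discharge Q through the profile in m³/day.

1420

Flow is perpendicular to layering, so the layers act in series and the equivalent K is the thickness-weighted harmonic mean.
Total thickness L = 12.2 + 1.27 = 13.47 m.
Σ(b_i/K_i) = 12.2/10.4 + 1.27/0.300 = 5.406 d.
K_eq = L / Σ(b_i/K_i) = 13.47 / 5.406 = 2.491 m/day.
Q = K_eq · A · (Δh/L) = 2.491 × 1250 × (6.15/13.47) = 1422 m³/day.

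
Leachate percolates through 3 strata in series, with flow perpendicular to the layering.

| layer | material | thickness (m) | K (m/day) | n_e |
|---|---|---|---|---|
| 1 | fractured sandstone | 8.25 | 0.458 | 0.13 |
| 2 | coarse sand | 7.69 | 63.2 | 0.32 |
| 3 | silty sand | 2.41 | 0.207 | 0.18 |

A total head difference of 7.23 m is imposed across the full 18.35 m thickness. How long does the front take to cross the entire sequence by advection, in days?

With flow normal to the layers, continuity requires the same specific discharge q through every layer.
Σ(b_i/K_i) = 8.25/0.458 + 7.69/63.2 + 2.41/0.207 = 29.78 d.
q = Δh / Σ(b_i/K_i) = 7.23 / 29.78 = 0.2428 m/day.
In each layer the seepage velocity is v_i = q/n_i, so the layer transit time is t_i = b_i·n_i / q:
  layer 1 (fractured sandstone): t_1 = 8.25 × 0.13 / 0.2428 = 4.417 d
  layer 2 (coarse sand): t_2 = 7.69 × 0.32 / 0.2428 = 10.13 d
  layer 3 (silty sand): t_3 = 2.41 × 0.18 / 0.2428 = 1.787 d
Total t = Σ t_i = 16.34 days.

16.3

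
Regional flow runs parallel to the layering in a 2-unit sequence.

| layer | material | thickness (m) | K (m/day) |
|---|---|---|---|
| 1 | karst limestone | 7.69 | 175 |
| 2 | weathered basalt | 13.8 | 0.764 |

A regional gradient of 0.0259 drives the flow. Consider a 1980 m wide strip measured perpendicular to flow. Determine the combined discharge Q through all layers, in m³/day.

Flow is parallel to layering, so each bed carries its own Darcy discharge and the transmissivities add.
Σ(K_i·b_i) = 175×7.69 + 0.764×13.8 = 1356 m²/day.
Hydraulic gradient i = 0.0259.
Q = Σ(K_i·b_i) · W · i = 1356 × 1980 × 0.02590 = 69553 m³/day.

69600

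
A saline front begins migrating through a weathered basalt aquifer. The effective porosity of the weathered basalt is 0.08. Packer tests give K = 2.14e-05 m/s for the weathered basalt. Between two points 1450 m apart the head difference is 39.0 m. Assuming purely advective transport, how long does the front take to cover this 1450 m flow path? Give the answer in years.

Convert K: 2.14e-05 m/s × 86400 = 1.849 m/day.
Hydraulic gradient i = Δh / L = 39.0 / 1450 = 0.02690.
Darcy flux q = K · i = 1.849 × 0.02690 = 0.04973 m/day.
Seepage velocity v = q / n_e = 0.04973 / 0.08 = 0.6216 m/day.
Travel time t = L / v = 1450 / 0.6216 = 2333 days = 6.386 years.

6.39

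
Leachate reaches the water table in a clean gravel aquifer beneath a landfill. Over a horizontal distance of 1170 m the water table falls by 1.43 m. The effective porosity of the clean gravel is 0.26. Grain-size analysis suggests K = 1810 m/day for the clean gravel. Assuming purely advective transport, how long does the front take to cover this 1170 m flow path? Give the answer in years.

0.376

Hydraulic gradient i = Δh / L = 1.43 / 1170 = 0.001222.
Darcy flux q = K · i = 1810 × 0.001222 = 2.212 m/day.
Seepage velocity v = q / n_e = 2.212 / 0.26 = 8.509 m/day.
Travel time t = L / v = 1170 / 8.509 = 137.5 days = 0.3765 years.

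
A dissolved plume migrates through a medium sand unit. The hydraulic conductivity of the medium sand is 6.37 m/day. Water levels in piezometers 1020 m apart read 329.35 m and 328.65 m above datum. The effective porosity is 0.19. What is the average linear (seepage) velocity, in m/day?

0.0230

Hydraulic gradient i = (329.35 − 328.65) / 1020 = 0.7 / 1020 = 0.0006863.
Darcy flux q = K · i = 6.370 × 0.0006863 = 0.004372 m/day.
Seepage velocity v = q / n_e = 0.004372 / 0.19 = 0.02301 m/day.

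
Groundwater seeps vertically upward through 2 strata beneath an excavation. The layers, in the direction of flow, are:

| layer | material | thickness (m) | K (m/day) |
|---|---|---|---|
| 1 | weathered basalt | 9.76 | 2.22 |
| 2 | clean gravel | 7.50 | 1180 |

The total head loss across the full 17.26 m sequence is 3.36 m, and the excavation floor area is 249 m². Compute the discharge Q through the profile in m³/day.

190

Flow is perpendicular to layering, so the layers act in series and the equivalent K is the thickness-weighted harmonic mean.
Total thickness L = 9.76 + 7.50 = 17.26 m.
Σ(b_i/K_i) = 9.76/2.22 + 7.50/1180 = 4.403 d.
K_eq = L / Σ(b_i/K_i) = 17.26 / 4.403 = 3.920 m/day.
Q = K_eq · A · (Δh/L) = 3.920 × 249 × (3.36/17.26) = 190.0 m³/day.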